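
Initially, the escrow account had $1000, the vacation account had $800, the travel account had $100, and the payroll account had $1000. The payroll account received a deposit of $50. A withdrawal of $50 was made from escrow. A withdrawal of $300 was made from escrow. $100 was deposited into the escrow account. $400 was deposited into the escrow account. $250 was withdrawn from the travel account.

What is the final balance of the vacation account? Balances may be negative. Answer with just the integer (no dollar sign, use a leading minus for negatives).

Tracking account balances step by step:
Start: escrow=1000, vacation=800, travel=100, payroll=1000
Event 1 (deposit 50 to payroll): payroll: 1000 + 50 = 1050. Balances: escrow=1000, vacation=800, travel=100, payroll=1050
Event 2 (withdraw 50 from escrow): escrow: 1000 - 50 = 950. Balances: escrow=950, vacation=800, travel=100, payroll=1050
Event 3 (withdraw 300 from escrow): escrow: 950 - 300 = 650. Balances: escrow=650, vacation=800, travel=100, payroll=1050
Event 4 (deposit 100 to escrow): escrow: 650 + 100 = 750. Balances: escrow=750, vacation=800, travel=100, payroll=1050
Event 5 (deposit 400 to escrow): escrow: 750 + 400 = 1150. Balances: escrow=1150, vacation=800, travel=100, payroll=1050
Event 6 (withdraw 250 from travel): travel: 100 - 250 = -150. Balances: escrow=1150, vacation=800, travel=-150, payroll=1050

Final balance of vacation: 800

Answer: 800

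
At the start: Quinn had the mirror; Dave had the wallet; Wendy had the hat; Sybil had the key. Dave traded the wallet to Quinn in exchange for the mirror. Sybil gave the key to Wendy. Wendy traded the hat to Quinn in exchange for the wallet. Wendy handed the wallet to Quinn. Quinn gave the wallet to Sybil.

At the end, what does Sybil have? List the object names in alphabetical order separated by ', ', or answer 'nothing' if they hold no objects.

Answer: wallet

Derivation:
Tracking all object holders:
Start: mirror:Quinn, wallet:Dave, hat:Wendy, key:Sybil
Event 1 (swap wallet<->mirror: now wallet:Quinn, mirror:Dave). State: mirror:Dave, wallet:Quinn, hat:Wendy, key:Sybil
Event 2 (give key: Sybil -> Wendy). State: mirror:Dave, wallet:Quinn, hat:Wendy, key:Wendy
Event 3 (swap hat<->wallet: now hat:Quinn, wallet:Wendy). State: mirror:Dave, wallet:Wendy, hat:Quinn, key:Wendy
Event 4 (give wallet: Wendy -> Quinn). State: mirror:Dave, wallet:Quinn, hat:Quinn, key:Wendy
Event 5 (give wallet: Quinn -> Sybil). State: mirror:Dave, wallet:Sybil, hat:Quinn, key:Wendy

Final state: mirror:Dave, wallet:Sybil, hat:Quinn, key:Wendy
Sybil holds: wallet.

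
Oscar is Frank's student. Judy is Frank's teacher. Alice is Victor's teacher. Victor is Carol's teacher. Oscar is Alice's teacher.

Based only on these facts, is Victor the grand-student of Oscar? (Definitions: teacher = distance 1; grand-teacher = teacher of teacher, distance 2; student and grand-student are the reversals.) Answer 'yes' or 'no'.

Reconstructing the teacher chain from the given facts:
  Judy -> Frank -> Oscar -> Alice -> Victor -> Carol
(each arrow means 'teacher of the next')
Positions in the chain (0 = top):
  position of Judy: 0
  position of Frank: 1
  position of Oscar: 2
  position of Alice: 3
  position of Victor: 4
  position of Carol: 5

Victor is at position 4, Oscar is at position 2; signed distance (j - i) = -2.
'grand-student' requires j - i = -2. Actual distance is -2, so the relation HOLDS.

Answer: yes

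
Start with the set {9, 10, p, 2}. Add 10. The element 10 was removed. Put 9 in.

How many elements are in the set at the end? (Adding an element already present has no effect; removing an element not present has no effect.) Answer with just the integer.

Answer: 3

Derivation:
Tracking the set through each operation:
Start: {10, 2, 9, p}
Event 1 (add 10): already present, no change. Set: {10, 2, 9, p}
Event 2 (remove 10): removed. Set: {2, 9, p}
Event 3 (add 9): already present, no change. Set: {2, 9, p}

Final set: {2, 9, p} (size 3)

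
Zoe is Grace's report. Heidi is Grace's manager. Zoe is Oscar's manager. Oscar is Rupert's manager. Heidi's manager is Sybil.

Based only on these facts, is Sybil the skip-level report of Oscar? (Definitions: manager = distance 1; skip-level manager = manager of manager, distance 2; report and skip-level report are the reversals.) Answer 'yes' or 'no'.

Answer: no

Derivation:
Reconstructing the manager chain from the given facts:
  Sybil -> Heidi -> Grace -> Zoe -> Oscar -> Rupert
(each arrow means 'manager of the next')
Positions in the chain (0 = top):
  position of Sybil: 0
  position of Heidi: 1
  position of Grace: 2
  position of Zoe: 3
  position of Oscar: 4
  position of Rupert: 5

Sybil is at position 0, Oscar is at position 4; signed distance (j - i) = 4.
'skip-level report' requires j - i = -2. Actual distance is 4, so the relation does NOT hold.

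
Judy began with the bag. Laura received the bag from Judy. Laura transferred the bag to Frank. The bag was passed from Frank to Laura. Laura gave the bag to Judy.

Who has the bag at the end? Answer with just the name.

Tracking the bag through each event:
Start: Judy has the bag.
After event 1: Laura has the bag.
After event 2: Frank has the bag.
After event 3: Laura has the bag.
After event 4: Judy has the bag.

Answer: Judy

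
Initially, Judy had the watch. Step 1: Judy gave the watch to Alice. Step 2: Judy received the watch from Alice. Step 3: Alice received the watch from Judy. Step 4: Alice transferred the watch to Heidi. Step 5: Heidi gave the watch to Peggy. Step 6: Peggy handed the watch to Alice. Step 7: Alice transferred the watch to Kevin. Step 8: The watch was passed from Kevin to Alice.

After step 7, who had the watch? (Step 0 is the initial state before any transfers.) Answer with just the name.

Answer: Kevin

Derivation:
Tracking the watch holder through step 7:
After step 0 (start): Judy
After step 1: Alice
After step 2: Judy
After step 3: Alice
After step 4: Heidi
After step 5: Peggy
After step 6: Alice
After step 7: Kevin

At step 7, the holder is Kevin.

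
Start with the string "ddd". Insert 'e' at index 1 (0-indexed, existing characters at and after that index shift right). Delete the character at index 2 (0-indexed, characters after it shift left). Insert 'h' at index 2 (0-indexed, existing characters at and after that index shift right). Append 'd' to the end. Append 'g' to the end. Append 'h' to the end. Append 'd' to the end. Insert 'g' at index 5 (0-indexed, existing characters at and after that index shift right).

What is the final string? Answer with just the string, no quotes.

Answer: dehddgghd

Derivation:
Applying each edit step by step:
Start: "ddd"
Op 1 (insert 'e' at idx 1): "ddd" -> "dedd"
Op 2 (delete idx 2 = 'd'): "dedd" -> "ded"
Op 3 (insert 'h' at idx 2): "ded" -> "dehd"
Op 4 (append 'd'): "dehd" -> "dehdd"
Op 5 (append 'g'): "dehdd" -> "dehddg"
Op 6 (append 'h'): "dehddg" -> "dehddgh"
Op 7 (append 'd'): "dehddgh" -> "dehddghd"
Op 8 (insert 'g' at idx 5): "dehddghd" -> "dehddgghd"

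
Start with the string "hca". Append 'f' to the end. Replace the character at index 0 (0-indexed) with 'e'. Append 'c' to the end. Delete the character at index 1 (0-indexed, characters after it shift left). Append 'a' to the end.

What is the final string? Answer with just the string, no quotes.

Answer: eafca

Derivation:
Applying each edit step by step:
Start: "hca"
Op 1 (append 'f'): "hca" -> "hcaf"
Op 2 (replace idx 0: 'h' -> 'e'): "hcaf" -> "ecaf"
Op 3 (append 'c'): "ecaf" -> "ecafc"
Op 4 (delete idx 1 = 'c'): "ecafc" -> "eafc"
Op 5 (append 'a'): "eafc" -> "eafca"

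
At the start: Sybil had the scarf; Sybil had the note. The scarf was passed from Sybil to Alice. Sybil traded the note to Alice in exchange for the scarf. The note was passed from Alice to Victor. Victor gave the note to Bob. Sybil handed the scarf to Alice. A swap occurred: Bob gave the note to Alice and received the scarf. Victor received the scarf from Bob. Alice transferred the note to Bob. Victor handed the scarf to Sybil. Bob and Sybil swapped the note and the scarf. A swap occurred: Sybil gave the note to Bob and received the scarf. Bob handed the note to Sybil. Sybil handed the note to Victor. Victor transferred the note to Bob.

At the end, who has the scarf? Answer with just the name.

Answer: Sybil

Derivation:
Tracking all object holders:
Start: scarf:Sybil, note:Sybil
Event 1 (give scarf: Sybil -> Alice). State: scarf:Alice, note:Sybil
Event 2 (swap note<->scarf: now note:Alice, scarf:Sybil). State: scarf:Sybil, note:Alice
Event 3 (give note: Alice -> Victor). State: scarf:Sybil, note:Victor
Event 4 (give note: Victor -> Bob). State: scarf:Sybil, note:Bob
Event 5 (give scarf: Sybil -> Alice). State: scarf:Alice, note:Bob
Event 6 (swap note<->scarf: now note:Alice, scarf:Bob). State: scarf:Bob, note:Alice
Event 7 (give scarf: Bob -> Victor). State: scarf:Victor, note:Alice
Event 8 (give note: Alice -> Bob). State: scarf:Victor, note:Bob
Event 9 (give scarf: Victor -> Sybil). State: scarf:Sybil, note:Bob
Event 10 (swap note<->scarf: now note:Sybil, scarf:Bob). State: scarf:Bob, note:Sybil
Event 11 (swap note<->scarf: now note:Bob, scarf:Sybil). State: scarf:Sybil, note:Bob
Event 12 (give note: Bob -> Sybil). State: scarf:Sybil, note:Sybil
Event 13 (give note: Sybil -> Victor). State: scarf:Sybil, note:Victor
Event 14 (give note: Victor -> Bob). State: scarf:Sybil, note:Bob

Final state: scarf:Sybil, note:Bob
The scarf is held by Sybil.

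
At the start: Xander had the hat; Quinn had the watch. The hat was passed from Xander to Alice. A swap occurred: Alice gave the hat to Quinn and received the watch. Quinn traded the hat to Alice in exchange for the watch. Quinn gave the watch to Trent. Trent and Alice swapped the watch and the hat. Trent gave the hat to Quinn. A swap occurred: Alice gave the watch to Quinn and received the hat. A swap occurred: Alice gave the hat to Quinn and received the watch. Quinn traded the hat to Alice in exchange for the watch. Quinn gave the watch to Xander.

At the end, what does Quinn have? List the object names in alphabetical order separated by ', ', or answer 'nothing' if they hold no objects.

Tracking all object holders:
Start: hat:Xander, watch:Quinn
Event 1 (give hat: Xander -> Alice). State: hat:Alice, watch:Quinn
Event 2 (swap hat<->watch: now hat:Quinn, watch:Alice). State: hat:Quinn, watch:Alice
Event 3 (swap hat<->watch: now hat:Alice, watch:Quinn). State: hat:Alice, watch:Quinn
Event 4 (give watch: Quinn -> Trent). State: hat:Alice, watch:Trent
Event 5 (swap watch<->hat: now watch:Alice, hat:Trent). State: hat:Trent, watch:Alice
Event 6 (give hat: Trent -> Quinn). State: hat:Quinn, watch:Alice
Event 7 (swap watch<->hat: now watch:Quinn, hat:Alice). State: hat:Alice, watch:Quinn
Event 8 (swap hat<->watch: now hat:Quinn, watch:Alice). State: hat:Quinn, watch:Alice
Event 9 (swap hat<->watch: now hat:Alice, watch:Quinn). State: hat:Alice, watch:Quinn
Event 10 (give watch: Quinn -> Xander). State: hat:Alice, watch:Xander

Final state: hat:Alice, watch:Xander
Quinn holds: (nothing).

Answer: nothing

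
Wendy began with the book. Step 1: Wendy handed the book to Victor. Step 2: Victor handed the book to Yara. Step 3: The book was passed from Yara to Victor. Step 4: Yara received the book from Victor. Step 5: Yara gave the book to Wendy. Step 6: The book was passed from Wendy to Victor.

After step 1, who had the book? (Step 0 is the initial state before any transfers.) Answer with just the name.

Answer: Victor

Derivation:
Tracking the book holder through step 1:
After step 0 (start): Wendy
After step 1: Victor

At step 1, the holder is Victor.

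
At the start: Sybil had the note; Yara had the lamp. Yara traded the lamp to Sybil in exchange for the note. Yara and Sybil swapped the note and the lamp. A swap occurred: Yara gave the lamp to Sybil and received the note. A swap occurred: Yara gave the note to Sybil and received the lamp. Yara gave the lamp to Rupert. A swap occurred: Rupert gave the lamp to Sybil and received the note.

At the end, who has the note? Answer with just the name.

Answer: Rupert

Derivation:
Tracking all object holders:
Start: note:Sybil, lamp:Yara
Event 1 (swap lamp<->note: now lamp:Sybil, note:Yara). State: note:Yara, lamp:Sybil
Event 2 (swap note<->lamp: now note:Sybil, lamp:Yara). State: note:Sybil, lamp:Yara
Event 3 (swap lamp<->note: now lamp:Sybil, note:Yara). State: note:Yara, lamp:Sybil
Event 4 (swap note<->lamp: now note:Sybil, lamp:Yara). State: note:Sybil, lamp:Yara
Event 5 (give lamp: Yara -> Rupert). State: note:Sybil, lamp:Rupert
Event 6 (swap lamp<->note: now lamp:Sybil, note:Rupert). State: note:Rupert, lamp:Sybil

Final state: note:Rupert, lamp:Sybil
The note is held by Rupert.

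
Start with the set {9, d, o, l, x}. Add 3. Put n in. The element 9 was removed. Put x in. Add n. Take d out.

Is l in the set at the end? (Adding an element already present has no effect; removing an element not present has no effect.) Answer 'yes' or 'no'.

Tracking the set through each operation:
Start: {9, d, l, o, x}
Event 1 (add 3): added. Set: {3, 9, d, l, o, x}
Event 2 (add n): added. Set: {3, 9, d, l, n, o, x}
Event 3 (remove 9): removed. Set: {3, d, l, n, o, x}
Event 4 (add x): already present, no change. Set: {3, d, l, n, o, x}
Event 5 (add n): already present, no change. Set: {3, d, l, n, o, x}
Event 6 (remove d): removed. Set: {3, l, n, o, x}

Final set: {3, l, n, o, x} (size 5)
l is in the final set.

Answer: yes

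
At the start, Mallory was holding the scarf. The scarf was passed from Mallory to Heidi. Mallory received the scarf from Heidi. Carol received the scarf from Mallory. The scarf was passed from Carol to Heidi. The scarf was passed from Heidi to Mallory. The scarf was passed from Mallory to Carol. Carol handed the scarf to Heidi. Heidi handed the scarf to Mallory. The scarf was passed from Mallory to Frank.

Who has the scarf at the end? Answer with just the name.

Answer: Frank

Derivation:
Tracking the scarf through each event:
Start: Mallory has the scarf.
After event 1: Heidi has the scarf.
After event 2: Mallory has the scarf.
After event 3: Carol has the scarf.
After event 4: Heidi has the scarf.
After event 5: Mallory has the scarf.
After event 6: Carol has the scarf.
After event 7: Heidi has the scarf.
After event 8: Mallory has the scarf.
After event 9: Frank has the scarf.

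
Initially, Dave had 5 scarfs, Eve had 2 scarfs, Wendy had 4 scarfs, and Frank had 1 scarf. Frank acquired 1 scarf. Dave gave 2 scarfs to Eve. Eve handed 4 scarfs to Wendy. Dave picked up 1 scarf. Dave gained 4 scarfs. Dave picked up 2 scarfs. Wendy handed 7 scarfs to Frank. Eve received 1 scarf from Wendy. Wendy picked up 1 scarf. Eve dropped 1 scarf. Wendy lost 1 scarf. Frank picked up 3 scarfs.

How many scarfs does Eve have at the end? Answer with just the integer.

Tracking counts step by step:
Start: Dave=5, Eve=2, Wendy=4, Frank=1
Event 1 (Frank +1): Frank: 1 -> 2. State: Dave=5, Eve=2, Wendy=4, Frank=2
Event 2 (Dave -> Eve, 2): Dave: 5 -> 3, Eve: 2 -> 4. State: Dave=3, Eve=4, Wendy=4, Frank=2
Event 3 (Eve -> Wendy, 4): Eve: 4 -> 0, Wendy: 4 -> 8. State: Dave=3, Eve=0, Wendy=8, Frank=2
Event 4 (Dave +1): Dave: 3 -> 4. State: Dave=4, Eve=0, Wendy=8, Frank=2
Event 5 (Dave +4): Dave: 4 -> 8. State: Dave=8, Eve=0, Wendy=8, Frank=2
Event 6 (Dave +2): Dave: 8 -> 10. State: Dave=10, Eve=0, Wendy=8, Frank=2
Event 7 (Wendy -> Frank, 7): Wendy: 8 -> 1, Frank: 2 -> 9. State: Dave=10, Eve=0, Wendy=1, Frank=9
Event 8 (Wendy -> Eve, 1): Wendy: 1 -> 0, Eve: 0 -> 1. State: Dave=10, Eve=1, Wendy=0, Frank=9
Event 9 (Wendy +1): Wendy: 0 -> 1. State: Dave=10, Eve=1, Wendy=1, Frank=9
Event 10 (Eve -1): Eve: 1 -> 0. State: Dave=10, Eve=0, Wendy=1, Frank=9
Event 11 (Wendy -1): Wendy: 1 -> 0. State: Dave=10, Eve=0, Wendy=0, Frank=9
Event 12 (Frank +3): Frank: 9 -> 12. State: Dave=10, Eve=0, Wendy=0, Frank=12

Eve's final count: 0

Answer: 0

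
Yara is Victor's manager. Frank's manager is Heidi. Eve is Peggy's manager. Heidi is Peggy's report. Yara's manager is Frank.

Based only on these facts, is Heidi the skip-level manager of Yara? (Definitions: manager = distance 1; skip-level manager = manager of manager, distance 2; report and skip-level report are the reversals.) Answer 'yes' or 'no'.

Answer: yes

Derivation:
Reconstructing the manager chain from the given facts:
  Eve -> Peggy -> Heidi -> Frank -> Yara -> Victor
(each arrow means 'manager of the next')
Positions in the chain (0 = top):
  position of Eve: 0
  position of Peggy: 1
  position of Heidi: 2
  position of Frank: 3
  position of Yara: 4
  position of Victor: 5

Heidi is at position 2, Yara is at position 4; signed distance (j - i) = 2.
'skip-level manager' requires j - i = 2. Actual distance is 2, so the relation HOLDS.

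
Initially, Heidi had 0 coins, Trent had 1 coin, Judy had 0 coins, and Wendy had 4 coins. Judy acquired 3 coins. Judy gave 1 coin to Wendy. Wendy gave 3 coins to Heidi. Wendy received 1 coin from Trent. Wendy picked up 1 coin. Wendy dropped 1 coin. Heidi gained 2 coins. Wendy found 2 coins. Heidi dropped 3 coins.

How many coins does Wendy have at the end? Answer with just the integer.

Tracking counts step by step:
Start: Heidi=0, Trent=1, Judy=0, Wendy=4
Event 1 (Judy +3): Judy: 0 -> 3. State: Heidi=0, Trent=1, Judy=3, Wendy=4
Event 2 (Judy -> Wendy, 1): Judy: 3 -> 2, Wendy: 4 -> 5. State: Heidi=0, Trent=1, Judy=2, Wendy=5
Event 3 (Wendy -> Heidi, 3): Wendy: 5 -> 2, Heidi: 0 -> 3. State: Heidi=3, Trent=1, Judy=2, Wendy=2
Event 4 (Trent -> Wendy, 1): Trent: 1 -> 0, Wendy: 2 -> 3. State: Heidi=3, Trent=0, Judy=2, Wendy=3
Event 5 (Wendy +1): Wendy: 3 -> 4. State: Heidi=3, Trent=0, Judy=2, Wendy=4
Event 6 (Wendy -1): Wendy: 4 -> 3. State: Heidi=3, Trent=0, Judy=2, Wendy=3
Event 7 (Heidi +2): Heidi: 3 -> 5. State: Heidi=5, Trent=0, Judy=2, Wendy=3
Event 8 (Wendy +2): Wendy: 3 -> 5. State: Heidi=5, Trent=0, Judy=2, Wendy=5
Event 9 (Heidi -3): Heidi: 5 -> 2. State: Heidi=2, Trent=0, Judy=2, Wendy=5

Wendy's final count: 5

Answer: 5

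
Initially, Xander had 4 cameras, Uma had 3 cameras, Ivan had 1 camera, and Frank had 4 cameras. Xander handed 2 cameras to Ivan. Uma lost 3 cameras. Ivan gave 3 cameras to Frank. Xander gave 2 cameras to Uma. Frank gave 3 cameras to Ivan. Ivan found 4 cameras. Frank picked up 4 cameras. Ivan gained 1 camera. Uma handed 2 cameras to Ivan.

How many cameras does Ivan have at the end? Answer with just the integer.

Answer: 10

Derivation:
Tracking counts step by step:
Start: Xander=4, Uma=3, Ivan=1, Frank=4
Event 1 (Xander -> Ivan, 2): Xander: 4 -> 2, Ivan: 1 -> 3. State: Xander=2, Uma=3, Ivan=3, Frank=4
Event 2 (Uma -3): Uma: 3 -> 0. State: Xander=2, Uma=0, Ivan=3, Frank=4
Event 3 (Ivan -> Frank, 3): Ivan: 3 -> 0, Frank: 4 -> 7. State: Xander=2, Uma=0, Ivan=0, Frank=7
Event 4 (Xander -> Uma, 2): Xander: 2 -> 0, Uma: 0 -> 2. State: Xander=0, Uma=2, Ivan=0, Frank=7
Event 5 (Frank -> Ivan, 3): Frank: 7 -> 4, Ivan: 0 -> 3. State: Xander=0, Uma=2, Ivan=3, Frank=4
Event 6 (Ivan +4): Ivan: 3 -> 7. State: Xander=0, Uma=2, Ivan=7, Frank=4
Event 7 (Frank +4): Frank: 4 -> 8. State: Xander=0, Uma=2, Ivan=7, Frank=8
Event 8 (Ivan +1): Ivan: 7 -> 8. State: Xander=0, Uma=2, Ivan=8, Frank=8
Event 9 (Uma -> Ivan, 2): Uma: 2 -> 0, Ivan: 8 -> 10. State: Xander=0, Uma=0, Ivan=10, Frank=8

Ivan's final count: 10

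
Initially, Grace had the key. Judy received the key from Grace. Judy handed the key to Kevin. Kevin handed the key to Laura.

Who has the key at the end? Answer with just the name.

Answer: Laura

Derivation:
Tracking the key through each event:
Start: Grace has the key.
After event 1: Judy has the key.
After event 2: Kevin has the key.
After event 3: Laura has the key.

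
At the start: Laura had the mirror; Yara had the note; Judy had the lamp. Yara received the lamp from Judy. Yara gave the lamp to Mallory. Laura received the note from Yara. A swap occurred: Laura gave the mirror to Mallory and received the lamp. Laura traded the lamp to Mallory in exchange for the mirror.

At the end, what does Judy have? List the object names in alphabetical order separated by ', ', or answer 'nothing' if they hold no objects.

Tracking all object holders:
Start: mirror:Laura, note:Yara, lamp:Judy
Event 1 (give lamp: Judy -> Yara). State: mirror:Laura, note:Yara, lamp:Yara
Event 2 (give lamp: Yara -> Mallory). State: mirror:Laura, note:Yara, lamp:Mallory
Event 3 (give note: Yara -> Laura). State: mirror:Laura, note:Laura, lamp:Mallory
Event 4 (swap mirror<->lamp: now mirror:Mallory, lamp:Laura). State: mirror:Mallory, note:Laura, lamp:Laura
Event 5 (swap lamp<->mirror: now lamp:Mallory, mirror:Laura). State: mirror:Laura, note:Laura, lamp:Mallory

Final state: mirror:Laura, note:Laura, lamp:Mallory
Judy holds: (nothing).

Answer: nothing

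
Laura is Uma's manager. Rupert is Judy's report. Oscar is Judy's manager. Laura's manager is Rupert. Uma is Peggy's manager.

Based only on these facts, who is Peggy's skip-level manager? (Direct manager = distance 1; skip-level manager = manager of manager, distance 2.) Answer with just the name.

Answer: Laura

Derivation:
Reconstructing the manager chain from the given facts:
  Oscar -> Judy -> Rupert -> Laura -> Uma -> Peggy
(each arrow means 'manager of the next')
Positions in the chain (0 = top):
  position of Oscar: 0
  position of Judy: 1
  position of Rupert: 2
  position of Laura: 3
  position of Uma: 4
  position of Peggy: 5

Peggy is at position 5; the skip-level manager is 2 steps up the chain, i.e. position 3: Laura.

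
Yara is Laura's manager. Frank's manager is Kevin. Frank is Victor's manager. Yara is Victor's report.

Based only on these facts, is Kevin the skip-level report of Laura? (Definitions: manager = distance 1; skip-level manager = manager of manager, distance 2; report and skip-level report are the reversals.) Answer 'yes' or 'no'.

Reconstructing the manager chain from the given facts:
  Kevin -> Frank -> Victor -> Yara -> Laura
(each arrow means 'manager of the next')
Positions in the chain (0 = top):
  position of Kevin: 0
  position of Frank: 1
  position of Victor: 2
  position of Yara: 3
  position of Laura: 4

Kevin is at position 0, Laura is at position 4; signed distance (j - i) = 4.
'skip-level report' requires j - i = -2. Actual distance is 4, so the relation does NOT hold.

Answer: no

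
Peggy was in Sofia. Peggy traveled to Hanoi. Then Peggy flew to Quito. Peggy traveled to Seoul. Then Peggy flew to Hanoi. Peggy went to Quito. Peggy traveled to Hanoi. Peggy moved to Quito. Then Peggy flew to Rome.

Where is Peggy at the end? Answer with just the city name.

Answer: Rome

Derivation:
Tracking Peggy's location:
Start: Peggy is in Sofia.
After move 1: Sofia -> Hanoi. Peggy is in Hanoi.
After move 2: Hanoi -> Quito. Peggy is in Quito.
After move 3: Quito -> Seoul. Peggy is in Seoul.
After move 4: Seoul -> Hanoi. Peggy is in Hanoi.
After move 5: Hanoi -> Quito. Peggy is in Quito.
After move 6: Quito -> Hanoi. Peggy is in Hanoi.
After move 7: Hanoi -> Quito. Peggy is in Quito.
After move 8: Quito -> Rome. Peggy is in Rome.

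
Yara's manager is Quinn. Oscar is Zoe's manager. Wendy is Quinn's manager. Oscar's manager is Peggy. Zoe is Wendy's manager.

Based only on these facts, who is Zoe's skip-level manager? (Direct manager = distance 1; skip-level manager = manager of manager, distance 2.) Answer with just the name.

Reconstructing the manager chain from the given facts:
  Peggy -> Oscar -> Zoe -> Wendy -> Quinn -> Yara
(each arrow means 'manager of the next')
Positions in the chain (0 = top):
  position of Peggy: 0
  position of Oscar: 1
  position of Zoe: 2
  position of Wendy: 3
  position of Quinn: 4
  position of Yara: 5

Zoe is at position 2; the skip-level manager is 2 steps up the chain, i.e. position 0: Peggy.

Answer: Peggy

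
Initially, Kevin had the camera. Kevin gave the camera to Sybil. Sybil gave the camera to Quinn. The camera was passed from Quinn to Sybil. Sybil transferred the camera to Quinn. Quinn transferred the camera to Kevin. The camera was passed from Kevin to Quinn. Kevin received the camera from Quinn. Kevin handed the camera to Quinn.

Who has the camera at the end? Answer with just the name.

Tracking the camera through each event:
Start: Kevin has the camera.
After event 1: Sybil has the camera.
After event 2: Quinn has the camera.
After event 3: Sybil has the camera.
After event 4: Quinn has the camera.
After event 5: Kevin has the camera.
After event 6: Quinn has the camera.
After event 7: Kevin has the camera.
After event 8: Quinn has the camera.

Answer: Quinn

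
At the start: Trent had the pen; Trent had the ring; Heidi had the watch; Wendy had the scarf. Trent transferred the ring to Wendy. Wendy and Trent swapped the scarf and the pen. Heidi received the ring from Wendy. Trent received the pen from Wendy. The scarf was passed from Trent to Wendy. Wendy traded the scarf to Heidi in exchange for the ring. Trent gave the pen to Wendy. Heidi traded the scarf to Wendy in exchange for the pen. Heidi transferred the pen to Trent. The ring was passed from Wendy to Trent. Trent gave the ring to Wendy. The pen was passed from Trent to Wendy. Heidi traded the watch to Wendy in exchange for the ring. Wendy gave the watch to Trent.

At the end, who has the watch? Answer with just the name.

Answer: Trent

Derivation:
Tracking all object holders:
Start: pen:Trent, ring:Trent, watch:Heidi, scarf:Wendy
Event 1 (give ring: Trent -> Wendy). State: pen:Trent, ring:Wendy, watch:Heidi, scarf:Wendy
Event 2 (swap scarf<->pen: now scarf:Trent, pen:Wendy). State: pen:Wendy, ring:Wendy, watch:Heidi, scarf:Trent
Event 3 (give ring: Wendy -> Heidi). State: pen:Wendy, ring:Heidi, watch:Heidi, scarf:Trent
Event 4 (give pen: Wendy -> Trent). State: pen:Trent, ring:Heidi, watch:Heidi, scarf:Trent
Event 5 (give scarf: Trent -> Wendy). State: pen:Trent, ring:Heidi, watch:Heidi, scarf:Wendy
Event 6 (swap scarf<->ring: now scarf:Heidi, ring:Wendy). State: pen:Trent, ring:Wendy, watch:Heidi, scarf:Heidi
Event 7 (give pen: Trent -> Wendy). State: pen:Wendy, ring:Wendy, watch:Heidi, scarf:Heidi
Event 8 (swap scarf<->pen: now scarf:Wendy, pen:Heidi). State: pen:Heidi, ring:Wendy, watch:Heidi, scarf:Wendy
Event 9 (give pen: Heidi -> Trent). State: pen:Trent, ring:Wendy, watch:Heidi, scarf:Wendy
Event 10 (give ring: Wendy -> Trent). State: pen:Trent, ring:Trent, watch:Heidi, scarf:Wendy
Event 11 (give ring: Trent -> Wendy). State: pen:Trent, ring:Wendy, watch:Heidi, scarf:Wendy
Event 12 (give pen: Trent -> Wendy). State: pen:Wendy, ring:Wendy, watch:Heidi, scarf:Wendy
Event 13 (swap watch<->ring: now watch:Wendy, ring:Heidi). State: pen:Wendy, ring:Heidi, watch:Wendy, scarf:Wendy
Event 14 (give watch: Wendy -> Trent). State: pen:Wendy, ring:Heidi, watch:Trent, scarf:Wendy

Final state: pen:Wendy, ring:Heidi, watch:Trent, scarf:Wendy
The watch is held by Trent.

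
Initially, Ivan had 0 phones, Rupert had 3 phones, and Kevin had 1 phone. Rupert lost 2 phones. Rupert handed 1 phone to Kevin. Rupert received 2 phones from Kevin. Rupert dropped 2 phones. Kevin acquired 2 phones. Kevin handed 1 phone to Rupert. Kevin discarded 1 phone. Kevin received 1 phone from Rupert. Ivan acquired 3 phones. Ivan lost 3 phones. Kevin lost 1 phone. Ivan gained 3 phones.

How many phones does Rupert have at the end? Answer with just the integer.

Answer: 0

Derivation:
Tracking counts step by step:
Start: Ivan=0, Rupert=3, Kevin=1
Event 1 (Rupert -2): Rupert: 3 -> 1. State: Ivan=0, Rupert=1, Kevin=1
Event 2 (Rupert -> Kevin, 1): Rupert: 1 -> 0, Kevin: 1 -> 2. State: Ivan=0, Rupert=0, Kevin=2
Event 3 (Kevin -> Rupert, 2): Kevin: 2 -> 0, Rupert: 0 -> 2. State: Ivan=0, Rupert=2, Kevin=0
Event 4 (Rupert -2): Rupert: 2 -> 0. State: Ivan=0, Rupert=0, Kevin=0
Event 5 (Kevin +2): Kevin: 0 -> 2. State: Ivan=0, Rupert=0, Kevin=2
Event 6 (Kevin -> Rupert, 1): Kevin: 2 -> 1, Rupert: 0 -> 1. State: Ivan=0, Rupert=1, Kevin=1
Event 7 (Kevin -1): Kevin: 1 -> 0. State: Ivan=0, Rupert=1, Kevin=0
Event 8 (Rupert -> Kevin, 1): Rupert: 1 -> 0, Kevin: 0 -> 1. State: Ivan=0, Rupert=0, Kevin=1
Event 9 (Ivan +3): Ivan: 0 -> 3. State: Ivan=3, Rupert=0, Kevin=1
Event 10 (Ivan -3): Ivan: 3 -> 0. State: Ivan=0, Rupert=0, Kevin=1
Event 11 (Kevin -1): Kevin: 1 -> 0. State: Ivan=0, Rupert=0, Kevin=0
Event 12 (Ivan +3): Ivan: 0 -> 3. State: Ivan=3, Rupert=0, Kevin=0

Rupert's final count: 0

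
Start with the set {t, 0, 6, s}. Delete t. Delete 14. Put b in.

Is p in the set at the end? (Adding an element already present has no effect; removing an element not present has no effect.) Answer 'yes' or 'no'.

Tracking the set through each operation:
Start: {0, 6, s, t}
Event 1 (remove t): removed. Set: {0, 6, s}
Event 2 (remove 14): not present, no change. Set: {0, 6, s}
Event 3 (add b): added. Set: {0, 6, b, s}

Final set: {0, 6, b, s} (size 4)
p is NOT in the final set.

Answer: no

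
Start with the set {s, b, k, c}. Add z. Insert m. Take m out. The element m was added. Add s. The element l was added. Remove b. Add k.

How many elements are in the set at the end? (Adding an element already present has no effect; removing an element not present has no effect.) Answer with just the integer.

Answer: 6

Derivation:
Tracking the set through each operation:
Start: {b, c, k, s}
Event 1 (add z): added. Set: {b, c, k, s, z}
Event 2 (add m): added. Set: {b, c, k, m, s, z}
Event 3 (remove m): removed. Set: {b, c, k, s, z}
Event 4 (add m): added. Set: {b, c, k, m, s, z}
Event 5 (add s): already present, no change. Set: {b, c, k, m, s, z}
Event 6 (add l): added. Set: {b, c, k, l, m, s, z}
Event 7 (remove b): removed. Set: {c, k, l, m, s, z}
Event 8 (add k): already present, no change. Set: {c, k, l, m, s, z}

Final set: {c, k, l, m, s, z} (size 6)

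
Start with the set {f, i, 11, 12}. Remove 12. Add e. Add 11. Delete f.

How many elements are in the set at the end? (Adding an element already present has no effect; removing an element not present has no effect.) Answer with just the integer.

Tracking the set through each operation:
Start: {11, 12, f, i}
Event 1 (remove 12): removed. Set: {11, f, i}
Event 2 (add e): added. Set: {11, e, f, i}
Event 3 (add 11): already present, no change. Set: {11, e, f, i}
Event 4 (remove f): removed. Set: {11, e, i}

Final set: {11, e, i} (size 3)

Answer: 3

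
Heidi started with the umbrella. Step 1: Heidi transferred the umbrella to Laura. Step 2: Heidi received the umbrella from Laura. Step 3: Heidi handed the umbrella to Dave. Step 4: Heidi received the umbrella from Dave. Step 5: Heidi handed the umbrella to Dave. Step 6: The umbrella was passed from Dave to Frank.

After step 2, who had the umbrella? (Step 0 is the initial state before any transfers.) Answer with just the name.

Tracking the umbrella holder through step 2:
After step 0 (start): Heidi
After step 1: Laura
After step 2: Heidi

At step 2, the holder is Heidi.

Answer: Heidi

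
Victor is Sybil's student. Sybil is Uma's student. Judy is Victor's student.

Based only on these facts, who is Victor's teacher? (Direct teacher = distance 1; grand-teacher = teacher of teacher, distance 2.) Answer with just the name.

Reconstructing the teacher chain from the given facts:
  Uma -> Sybil -> Victor -> Judy
(each arrow means 'teacher of the next')
Positions in the chain (0 = top):
  position of Uma: 0
  position of Sybil: 1
  position of Victor: 2
  position of Judy: 3

Victor is at position 2; the teacher is 1 step up the chain, i.e. position 1: Sybil.

Answer: Sybil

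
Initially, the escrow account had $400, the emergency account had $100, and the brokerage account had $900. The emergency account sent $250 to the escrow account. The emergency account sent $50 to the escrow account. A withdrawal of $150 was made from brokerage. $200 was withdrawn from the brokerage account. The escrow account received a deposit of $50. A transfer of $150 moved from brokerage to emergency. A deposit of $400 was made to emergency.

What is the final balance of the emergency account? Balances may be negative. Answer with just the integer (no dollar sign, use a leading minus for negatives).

Tracking account balances step by step:
Start: escrow=400, emergency=100, brokerage=900
Event 1 (transfer 250 emergency -> escrow): emergency: 100 - 250 = -150, escrow: 400 + 250 = 650. Balances: escrow=650, emergency=-150, brokerage=900
Event 2 (transfer 50 emergency -> escrow): emergency: -150 - 50 = -200, escrow: 650 + 50 = 700. Balances: escrow=700, emergency=-200, brokerage=900
Event 3 (withdraw 150 from brokerage): brokerage: 900 - 150 = 750. Balances: escrow=700, emergency=-200, brokerage=750
Event 4 (withdraw 200 from brokerage): brokerage: 750 - 200 = 550. Balances: escrow=700, emergency=-200, brokerage=550
Event 5 (deposit 50 to escrow): escrow: 700 + 50 = 750. Balances: escrow=750, emergency=-200, brokerage=550
Event 6 (transfer 150 brokerage -> emergency): brokerage: 550 - 150 = 400, emergency: -200 + 150 = -50. Balances: escrow=750, emergency=-50, brokerage=400
Event 7 (deposit 400 to emergency): emergency: -50 + 400 = 350. Balances: escrow=750, emergency=350, brokerage=400

Final balance of emergency: 350

Answer: 350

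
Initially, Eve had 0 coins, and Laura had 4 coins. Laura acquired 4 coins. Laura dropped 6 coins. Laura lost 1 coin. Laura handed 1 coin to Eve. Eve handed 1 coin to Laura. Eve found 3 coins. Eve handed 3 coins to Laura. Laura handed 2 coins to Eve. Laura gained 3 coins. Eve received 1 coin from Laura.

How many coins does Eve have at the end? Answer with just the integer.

Answer: 3

Derivation:
Tracking counts step by step:
Start: Eve=0, Laura=4
Event 1 (Laura +4): Laura: 4 -> 8. State: Eve=0, Laura=8
Event 2 (Laura -6): Laura: 8 -> 2. State: Eve=0, Laura=2
Event 3 (Laura -1): Laura: 2 -> 1. State: Eve=0, Laura=1
Event 4 (Laura -> Eve, 1): Laura: 1 -> 0, Eve: 0 -> 1. State: Eve=1, Laura=0
Event 5 (Eve -> Laura, 1): Eve: 1 -> 0, Laura: 0 -> 1. State: Eve=0, Laura=1
Event 6 (Eve +3): Eve: 0 -> 3. State: Eve=3, Laura=1
Event 7 (Eve -> Laura, 3): Eve: 3 -> 0, Laura: 1 -> 4. State: Eve=0, Laura=4
Event 8 (Laura -> Eve, 2): Laura: 4 -> 2, Eve: 0 -> 2. State: Eve=2, Laura=2
Event 9 (Laura +3): Laura: 2 -> 5. State: Eve=2, Laura=5
Event 10 (Laura -> Eve, 1): Laura: 5 -> 4, Eve: 2 -> 3. State: Eve=3, Laura=4

Eve's final count: 3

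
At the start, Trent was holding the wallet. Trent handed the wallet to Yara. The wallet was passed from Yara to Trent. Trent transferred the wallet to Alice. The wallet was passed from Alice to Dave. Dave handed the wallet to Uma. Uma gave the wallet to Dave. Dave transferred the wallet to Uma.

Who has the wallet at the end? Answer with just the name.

Answer: Uma

Derivation:
Tracking the wallet through each event:
Start: Trent has the wallet.
After event 1: Yara has the wallet.
After event 2: Trent has the wallet.
After event 3: Alice has the wallet.
After event 4: Dave has the wallet.
After event 5: Uma has the wallet.
After event 6: Dave has the wallet.
After event 7: Uma has the wallet.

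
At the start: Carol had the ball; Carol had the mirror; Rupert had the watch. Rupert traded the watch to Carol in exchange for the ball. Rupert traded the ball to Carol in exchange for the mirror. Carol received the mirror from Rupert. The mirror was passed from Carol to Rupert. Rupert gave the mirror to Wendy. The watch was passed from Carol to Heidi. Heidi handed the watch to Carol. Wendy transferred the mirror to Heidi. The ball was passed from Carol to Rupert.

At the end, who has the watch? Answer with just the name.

Tracking all object holders:
Start: ball:Carol, mirror:Carol, watch:Rupert
Event 1 (swap watch<->ball: now watch:Carol, ball:Rupert). State: ball:Rupert, mirror:Carol, watch:Carol
Event 2 (swap ball<->mirror: now ball:Carol, mirror:Rupert). State: ball:Carol, mirror:Rupert, watch:Carol
Event 3 (give mirror: Rupert -> Carol). State: ball:Carol, mirror:Carol, watch:Carol
Event 4 (give mirror: Carol -> Rupert). State: ball:Carol, mirror:Rupert, watch:Carol
Event 5 (give mirror: Rupert -> Wendy). State: ball:Carol, mirror:Wendy, watch:Carol
Event 6 (give watch: Carol -> Heidi). State: ball:Carol, mirror:Wendy, watch:Heidi
Event 7 (give watch: Heidi -> Carol). State: ball:Carol, mirror:Wendy, watch:Carol
Event 8 (give mirror: Wendy -> Heidi). State: ball:Carol, mirror:Heidi, watch:Carol
Event 9 (give ball: Carol -> Rupert). State: ball:Rupert, mirror:Heidi, watch:Carol

Final state: ball:Rupert, mirror:Heidi, watch:Carol
The watch is held by Carol.

Answer: Carol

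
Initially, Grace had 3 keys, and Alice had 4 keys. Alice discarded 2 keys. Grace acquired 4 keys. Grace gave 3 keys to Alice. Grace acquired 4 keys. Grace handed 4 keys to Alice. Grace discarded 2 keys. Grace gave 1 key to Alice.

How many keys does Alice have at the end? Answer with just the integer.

Tracking counts step by step:
Start: Grace=3, Alice=4
Event 1 (Alice -2): Alice: 4 -> 2. State: Grace=3, Alice=2
Event 2 (Grace +4): Grace: 3 -> 7. State: Grace=7, Alice=2
Event 3 (Grace -> Alice, 3): Grace: 7 -> 4, Alice: 2 -> 5. State: Grace=4, Alice=5
Event 4 (Grace +4): Grace: 4 -> 8. State: Grace=8, Alice=5
Event 5 (Grace -> Alice, 4): Grace: 8 -> 4, Alice: 5 -> 9. State: Grace=4, Alice=9
Event 6 (Grace -2): Grace: 4 -> 2. State: Grace=2, Alice=9
Event 7 (Grace -> Alice, 1): Grace: 2 -> 1, Alice: 9 -> 10. State: Grace=1, Alice=10

Alice's final count: 10

Answer: 10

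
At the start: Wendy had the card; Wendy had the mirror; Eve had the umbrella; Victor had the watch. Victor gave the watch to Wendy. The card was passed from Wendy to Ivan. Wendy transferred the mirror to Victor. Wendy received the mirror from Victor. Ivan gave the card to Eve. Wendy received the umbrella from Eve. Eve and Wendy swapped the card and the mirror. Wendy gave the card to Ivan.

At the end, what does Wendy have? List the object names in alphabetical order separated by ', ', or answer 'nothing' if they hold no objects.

Answer: umbrella, watch

Derivation:
Tracking all object holders:
Start: card:Wendy, mirror:Wendy, umbrella:Eve, watch:Victor
Event 1 (give watch: Victor -> Wendy). State: card:Wendy, mirror:Wendy, umbrella:Eve, watch:Wendy
Event 2 (give card: Wendy -> Ivan). State: card:Ivan, mirror:Wendy, umbrella:Eve, watch:Wendy
Event 3 (give mirror: Wendy -> Victor). State: card:Ivan, mirror:Victor, umbrella:Eve, watch:Wendy
Event 4 (give mirror: Victor -> Wendy). State: card:Ivan, mirror:Wendy, umbrella:Eve, watch:Wendy
Event 5 (give card: Ivan -> Eve). State: card:Eve, mirror:Wendy, umbrella:Eve, watch:Wendy
Event 6 (give umbrella: Eve -> Wendy). State: card:Eve, mirror:Wendy, umbrella:Wendy, watch:Wendy
Event 7 (swap card<->mirror: now card:Wendy, mirror:Eve). State: card:Wendy, mirror:Eve, umbrella:Wendy, watch:Wendy
Event 8 (give card: Wendy -> Ivan). State: card:Ivan, mirror:Eve, umbrella:Wendy, watch:Wendy

Final state: card:Ivan, mirror:Eve, umbrella:Wendy, watch:Wendy
Wendy holds: umbrella, watch.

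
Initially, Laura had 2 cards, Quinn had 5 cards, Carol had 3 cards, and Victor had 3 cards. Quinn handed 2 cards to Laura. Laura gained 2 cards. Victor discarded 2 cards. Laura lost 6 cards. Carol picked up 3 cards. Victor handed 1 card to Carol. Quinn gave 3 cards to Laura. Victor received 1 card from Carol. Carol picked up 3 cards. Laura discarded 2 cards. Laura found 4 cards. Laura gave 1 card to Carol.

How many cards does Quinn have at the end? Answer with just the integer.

Tracking counts step by step:
Start: Laura=2, Quinn=5, Carol=3, Victor=3
Event 1 (Quinn -> Laura, 2): Quinn: 5 -> 3, Laura: 2 -> 4. State: Laura=4, Quinn=3, Carol=3, Victor=3
Event 2 (Laura +2): Laura: 4 -> 6. State: Laura=6, Quinn=3, Carol=3, Victor=3
Event 3 (Victor -2): Victor: 3 -> 1. State: Laura=6, Quinn=3, Carol=3, Victor=1
Event 4 (Laura -6): Laura: 6 -> 0. State: Laura=0, Quinn=3, Carol=3, Victor=1
Event 5 (Carol +3): Carol: 3 -> 6. State: Laura=0, Quinn=3, Carol=6, Victor=1
Event 6 (Victor -> Carol, 1): Victor: 1 -> 0, Carol: 6 -> 7. State: Laura=0, Quinn=3, Carol=7, Victor=0
Event 7 (Quinn -> Laura, 3): Quinn: 3 -> 0, Laura: 0 -> 3. State: Laura=3, Quinn=0, Carol=7, Victor=0
Event 8 (Carol -> Victor, 1): Carol: 7 -> 6, Victor: 0 -> 1. State: Laura=3, Quinn=0, Carol=6, Victor=1
Event 9 (Carol +3): Carol: 6 -> 9. State: Laura=3, Quinn=0, Carol=9, Victor=1
Event 10 (Laura -2): Laura: 3 -> 1. State: Laura=1, Quinn=0, Carol=9, Victor=1
Event 11 (Laura +4): Laura: 1 -> 5. State: Laura=5, Quinn=0, Carol=9, Victor=1
Event 12 (Laura -> Carol, 1): Laura: 5 -> 4, Carol: 9 -> 10. State: Laura=4, Quinn=0, Carol=10, Victor=1

Quinn's final count: 0

Answer: 0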